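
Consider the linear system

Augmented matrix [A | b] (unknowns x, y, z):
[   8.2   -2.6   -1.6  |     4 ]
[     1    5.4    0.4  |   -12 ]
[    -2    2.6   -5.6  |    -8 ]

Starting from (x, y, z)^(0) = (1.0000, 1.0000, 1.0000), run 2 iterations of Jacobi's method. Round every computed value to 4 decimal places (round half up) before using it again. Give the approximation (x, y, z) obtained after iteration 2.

(0.0006, -2.5212, -0.0807)

Iteration 1:
  x = (4 - (-2.6)·1.0000 - (-1.6)·1.0000) / (8.2) = 1.0000
  y = (-12 - (1)·1.0000 - (0.4)·1.0000) / (5.4) = -2.4815
  z = (-8 - (-2)·1.0000 - (2.6)·1.0000) / (-5.6) = 1.5357
Iteration 2:
  x = (4 - (-2.6)·-2.4815 - (-1.6)·1.5357) / (8.2) = 0.0006
  y = (-12 - (1)·1.0000 - (0.4)·1.5357) / (5.4) = -2.5212
  z = (-8 - (-2)·1.0000 - (2.6)·-2.4815) / (-5.6) = -0.0807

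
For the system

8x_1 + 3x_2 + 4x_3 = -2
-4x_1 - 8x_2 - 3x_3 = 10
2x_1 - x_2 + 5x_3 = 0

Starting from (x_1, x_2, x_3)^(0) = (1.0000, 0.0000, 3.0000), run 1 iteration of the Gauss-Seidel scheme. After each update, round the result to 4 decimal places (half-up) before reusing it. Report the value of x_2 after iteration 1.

Iteration 1:
  x_1 = (-2 - (3)·0.0000 - (4)·3.0000) / (8) = -1.7500
  x_2 = (10 - (-4)·-1.7500 - (-3)·3.0000) / (-8) = -1.5000
  x_3 = (0 - (2)·-1.7500 - (-1)·-1.5000) / (5) = 0.4000

-1.5000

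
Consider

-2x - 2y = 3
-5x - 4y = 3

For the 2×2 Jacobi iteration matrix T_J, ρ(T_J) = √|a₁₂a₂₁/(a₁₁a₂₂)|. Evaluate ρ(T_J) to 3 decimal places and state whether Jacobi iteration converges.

a₁₂a₂₁/(a₁₁a₂₂) = (-2)·(-5) / ((-2)·(-4)) = 1.250000
ρ = √|1.250000| = √1.250000 = 1.118
ρ > 1, so Jacobi diverges

1.118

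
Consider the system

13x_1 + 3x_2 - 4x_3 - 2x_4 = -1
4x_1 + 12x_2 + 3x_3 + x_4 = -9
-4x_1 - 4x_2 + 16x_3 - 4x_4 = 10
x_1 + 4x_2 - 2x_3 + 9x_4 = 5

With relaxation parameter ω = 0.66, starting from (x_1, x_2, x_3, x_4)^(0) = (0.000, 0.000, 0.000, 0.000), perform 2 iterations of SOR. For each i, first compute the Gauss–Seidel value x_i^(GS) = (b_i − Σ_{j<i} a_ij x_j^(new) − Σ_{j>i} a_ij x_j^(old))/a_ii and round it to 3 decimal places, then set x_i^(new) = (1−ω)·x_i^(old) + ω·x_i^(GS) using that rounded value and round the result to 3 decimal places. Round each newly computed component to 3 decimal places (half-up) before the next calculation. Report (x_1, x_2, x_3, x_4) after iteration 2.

Iteration 1:
  x_1: GS value = (-1 - (3)·0.000 - (-4)·0.000 - (-2)·0.000) / (13) = -0.077;  x_1 ← (1−ω)·0.000 + ω·-0.077 = -0.051
  x_2: GS value = (-9 - (4)·-0.051 - (3)·0.000 - (1)·0.000) / (12) = -0.733;  x_2 ← (1−ω)·0.000 + ω·-0.733 = -0.484
  x_3: GS value = (10 - (-4)·-0.051 - (-4)·-0.484 - (-4)·0.000) / (16) = 0.491;  x_3 ← (1−ω)·0.000 + ω·0.491 = 0.324
  x_4: GS value = (5 - (1)·-0.051 - (4)·-0.484 - (-2)·0.324) / (9) = 0.848;  x_4 ← (1−ω)·0.000 + ω·0.848 = 0.560
Iteration 2:
  x_1: GS value = (-1 - (3)·-0.484 - (-4)·0.324 - (-2)·0.560) / (13) = 0.221;  x_1 ← (1−ω)·-0.051 + ω·0.221 = 0.129
  x_2: GS value = (-9 - (4)·0.129 - (3)·0.324 - (1)·0.560) / (12) = -0.921;  x_2 ← (1−ω)·-0.484 + ω·-0.921 = -0.772
  x_3: GS value = (10 - (-4)·0.129 - (-4)·-0.772 - (-4)·0.560) / (16) = 0.604;  x_3 ← (1−ω)·0.324 + ω·0.604 = 0.509
  x_4: GS value = (5 - (1)·0.129 - (4)·-0.772 - (-2)·0.509) / (9) = 0.997;  x_4 ← (1−ω)·0.560 + ω·0.997 = 0.848

(0.129, -0.772, 0.509, 0.848)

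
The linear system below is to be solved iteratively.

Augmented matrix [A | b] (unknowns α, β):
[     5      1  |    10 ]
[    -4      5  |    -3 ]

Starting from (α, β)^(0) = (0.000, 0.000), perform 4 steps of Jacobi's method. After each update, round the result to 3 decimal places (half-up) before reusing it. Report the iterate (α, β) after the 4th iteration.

(1.781, 0.840)

Iteration 1:
  α = (10 - (1)·0.000) / (5) = 2.000
  β = (-3 - (-4)·0.000) / (5) = -0.600
Iteration 2:
  α = (10 - (1)·-0.600) / (5) = 2.120
  β = (-3 - (-4)·2.000) / (5) = 1.000
Iteration 3:
  α = (10 - (1)·1.000) / (5) = 1.800
  β = (-3 - (-4)·2.120) / (5) = 1.096
Iteration 4:
  α = (10 - (1)·1.096) / (5) = 1.781
  β = (-3 - (-4)·1.800) / (5) = 0.840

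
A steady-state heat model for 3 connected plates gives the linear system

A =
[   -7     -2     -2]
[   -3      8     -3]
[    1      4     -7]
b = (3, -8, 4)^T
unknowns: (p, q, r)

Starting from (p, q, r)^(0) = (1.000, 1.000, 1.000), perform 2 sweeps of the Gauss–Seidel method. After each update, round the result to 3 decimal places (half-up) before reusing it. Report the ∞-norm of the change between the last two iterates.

Iteration 1:
  p = (3 - (-2)·1.000 - (-2)·1.000) / (-7) = -1.000
  q = (-8 - (-3)·-1.000 - (-3)·1.000) / (8) = -1.000
  r = (4 - (1)·-1.000 - (4)·-1.000) / (-7) = -1.286
Iteration 2:
  p = (3 - (-2)·-1.000 - (-2)·-1.286) / (-7) = 0.225
  q = (-8 - (-3)·0.225 - (-3)·-1.286) / (8) = -1.398
  r = (4 - (1)·0.225 - (4)·-1.398) / (-7) = -1.338
Change: (1.225, -0.398, -0.052) → max |·| = 1.225

1.225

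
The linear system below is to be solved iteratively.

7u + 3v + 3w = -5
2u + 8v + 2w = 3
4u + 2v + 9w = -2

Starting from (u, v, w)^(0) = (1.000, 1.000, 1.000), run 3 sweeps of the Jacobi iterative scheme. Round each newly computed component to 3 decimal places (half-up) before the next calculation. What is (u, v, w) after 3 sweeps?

Iteration 1:
  u = (-5 - (3)·1.000 - (3)·1.000) / (7) = -1.571
  v = (3 - (2)·1.000 - (2)·1.000) / (8) = -0.125
  w = (-2 - (4)·1.000 - (2)·1.000) / (9) = -0.889
Iteration 2:
  u = (-5 - (3)·-0.125 - (3)·-0.889) / (7) = -0.280
  v = (3 - (2)·-1.571 - (2)·-0.889) / (8) = 0.990
  w = (-2 - (4)·-1.571 - (2)·-0.125) / (9) = 0.504
Iteration 3:
  u = (-5 - (3)·0.990 - (3)·0.504) / (7) = -1.355
  v = (3 - (2)·-0.280 - (2)·0.504) / (8) = 0.319
  w = (-2 - (4)·-0.280 - (2)·0.990) / (9) = -0.318

(-1.355, 0.319, -0.318)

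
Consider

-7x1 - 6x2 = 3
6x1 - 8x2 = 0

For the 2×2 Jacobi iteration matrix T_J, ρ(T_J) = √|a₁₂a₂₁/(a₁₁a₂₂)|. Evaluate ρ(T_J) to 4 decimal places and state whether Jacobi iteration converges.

0.8018

a₁₂a₂₁/(a₁₁a₂₂) = (-6)·(6) / ((-7)·(-8)) = -0.642857
ρ = √|-0.642857| = √0.642857 = 0.8018
ρ < 1, so Jacobi converges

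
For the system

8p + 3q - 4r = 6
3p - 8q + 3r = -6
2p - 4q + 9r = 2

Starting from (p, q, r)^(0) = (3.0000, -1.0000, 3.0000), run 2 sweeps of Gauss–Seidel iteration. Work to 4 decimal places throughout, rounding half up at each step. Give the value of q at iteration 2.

1.1409

Iteration 1:
  p = (6 - (3)·-1.0000 - (-4)·3.0000) / (8) = 2.6250
  q = (-6 - (3)·2.6250 - (3)·3.0000) / (-8) = 2.8594
  r = (2 - (2)·2.6250 - (-4)·2.8594) / (9) = 0.9097
Iteration 2:
  p = (6 - (3)·2.8594 - (-4)·0.9097) / (8) = 0.1326
  q = (-6 - (3)·0.1326 - (3)·0.9097) / (-8) = 1.1409
  r = (2 - (2)·0.1326 - (-4)·1.1409) / (9) = 0.6998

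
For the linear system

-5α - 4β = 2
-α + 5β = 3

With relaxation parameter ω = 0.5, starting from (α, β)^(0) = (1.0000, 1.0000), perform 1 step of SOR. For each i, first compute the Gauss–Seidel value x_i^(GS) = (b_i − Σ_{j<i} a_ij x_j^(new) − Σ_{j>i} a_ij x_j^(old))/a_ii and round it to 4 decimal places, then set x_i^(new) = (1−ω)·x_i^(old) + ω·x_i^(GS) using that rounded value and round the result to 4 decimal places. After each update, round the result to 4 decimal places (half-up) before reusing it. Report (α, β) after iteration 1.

Iteration 1:
  α: GS value = (2 - (-4)·1.0000) / (-5) = -1.2000;  α ← (1−ω)·1.0000 + ω·-1.2000 = -0.1000
  β: GS value = (3 - (-1)·-0.1000) / (5) = 0.5800;  β ← (1−ω)·1.0000 + ω·0.5800 = 0.7900

(-0.1000, 0.7900)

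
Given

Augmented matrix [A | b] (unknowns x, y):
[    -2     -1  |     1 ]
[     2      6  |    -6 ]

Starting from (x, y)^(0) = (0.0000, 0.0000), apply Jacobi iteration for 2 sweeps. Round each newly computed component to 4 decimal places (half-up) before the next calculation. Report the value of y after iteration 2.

Iteration 1:
  x = (1 - (-1)·0.0000) / (-2) = -0.5000
  y = (-6 - (2)·0.0000) / (6) = -1.0000
Iteration 2:
  x = (1 - (-1)·-1.0000) / (-2) = 0.0000
  y = (-6 - (2)·-0.5000) / (6) = -0.8333

-0.8333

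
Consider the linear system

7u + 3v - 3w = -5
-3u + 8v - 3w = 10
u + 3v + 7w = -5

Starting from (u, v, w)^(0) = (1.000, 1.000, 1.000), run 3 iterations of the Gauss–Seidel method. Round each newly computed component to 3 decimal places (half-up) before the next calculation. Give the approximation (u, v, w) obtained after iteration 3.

Iteration 1:
  u = (-5 - (3)·1.000 - (-3)·1.000) / (7) = -0.714
  v = (10 - (-3)·-0.714 - (-3)·1.000) / (8) = 1.357
  w = (-5 - (1)·-0.714 - (3)·1.357) / (7) = -1.194
Iteration 2:
  u = (-5 - (3)·1.357 - (-3)·-1.194) / (7) = -1.808
  v = (10 - (-3)·-1.808 - (-3)·-1.194) / (8) = 0.124
  w = (-5 - (1)·-1.808 - (3)·0.124) / (7) = -0.509
Iteration 3:
  u = (-5 - (3)·0.124 - (-3)·-0.509) / (7) = -0.986
  v = (10 - (-3)·-0.986 - (-3)·-0.509) / (8) = 0.689
  w = (-5 - (1)·-0.986 - (3)·0.689) / (7) = -0.869

(-0.986, 0.689, -0.869)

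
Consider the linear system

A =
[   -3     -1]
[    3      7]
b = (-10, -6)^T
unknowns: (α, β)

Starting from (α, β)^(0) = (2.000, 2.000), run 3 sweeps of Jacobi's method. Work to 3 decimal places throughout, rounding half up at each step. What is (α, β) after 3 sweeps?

(4.000, -2.531)

Iteration 1:
  α = (-10 - (-1)·2.000) / (-3) = 2.667
  β = (-6 - (3)·2.000) / (7) = -1.714
Iteration 2:
  α = (-10 - (-1)·-1.714) / (-3) = 3.905
  β = (-6 - (3)·2.667) / (7) = -2.000
Iteration 3:
  α = (-10 - (-1)·-2.000) / (-3) = 4.000
  β = (-6 - (3)·3.905) / (7) = -2.531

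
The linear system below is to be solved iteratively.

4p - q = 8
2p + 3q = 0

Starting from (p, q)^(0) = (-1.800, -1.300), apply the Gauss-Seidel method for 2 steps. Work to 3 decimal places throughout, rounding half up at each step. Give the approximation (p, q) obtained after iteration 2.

Iteration 1:
  p = (8 - (-1)·-1.300) / (4) = 1.675
  q = (0 - (2)·1.675) / (3) = -1.117
Iteration 2:
  p = (8 - (-1)·-1.117) / (4) = 1.721
  q = (0 - (2)·1.721) / (3) = -1.147

(1.721, -1.147)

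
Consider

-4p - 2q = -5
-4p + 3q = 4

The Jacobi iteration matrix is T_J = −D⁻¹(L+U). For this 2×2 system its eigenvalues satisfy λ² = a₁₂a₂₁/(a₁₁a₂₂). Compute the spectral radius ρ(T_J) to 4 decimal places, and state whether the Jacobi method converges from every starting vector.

a₁₂a₂₁/(a₁₁a₂₂) = (-2)·(-4) / ((-4)·(3)) = -0.666667
ρ = √|-0.666667| = √0.666667 = 0.8165
ρ < 1, so Jacobi converges

0.8165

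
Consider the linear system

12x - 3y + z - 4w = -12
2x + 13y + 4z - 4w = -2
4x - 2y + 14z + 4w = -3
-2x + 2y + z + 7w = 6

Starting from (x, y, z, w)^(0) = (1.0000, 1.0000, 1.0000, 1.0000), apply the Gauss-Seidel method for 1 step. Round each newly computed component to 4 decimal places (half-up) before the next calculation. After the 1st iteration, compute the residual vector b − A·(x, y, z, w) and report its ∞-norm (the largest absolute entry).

4.6273

Iteration 1:
  x = (-12 - (-3)·1.0000 - (1)·1.0000 - (-4)·1.0000) / (12) = -0.5000
  y = (-2 - (2)·-0.5000 - (4)·1.0000 - (-4)·1.0000) / (13) = -0.0769
  z = (-3 - (4)·-0.5000 - (-2)·-0.0769 - (4)·1.0000) / (14) = -0.3681
  w = (6 - (-2)·-0.5000 - (2)·-0.0769 - (1)·-0.3681) / (7) = 0.7888
Residual b − A·x = (-2.7074, 4.6273, 0.8444, 0.0003); ∞-norm = 4.6273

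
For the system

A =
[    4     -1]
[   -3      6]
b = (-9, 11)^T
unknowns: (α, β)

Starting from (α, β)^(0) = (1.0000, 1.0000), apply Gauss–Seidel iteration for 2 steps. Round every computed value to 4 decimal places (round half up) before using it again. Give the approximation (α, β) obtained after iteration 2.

(-2.0417, 0.8125)

Iteration 1:
  α = (-9 - (-1)·1.0000) / (4) = -2.0000
  β = (11 - (-3)·-2.0000) / (6) = 0.8333
Iteration 2:
  α = (-9 - (-1)·0.8333) / (4) = -2.0417
  β = (11 - (-3)·-2.0417) / (6) = 0.8125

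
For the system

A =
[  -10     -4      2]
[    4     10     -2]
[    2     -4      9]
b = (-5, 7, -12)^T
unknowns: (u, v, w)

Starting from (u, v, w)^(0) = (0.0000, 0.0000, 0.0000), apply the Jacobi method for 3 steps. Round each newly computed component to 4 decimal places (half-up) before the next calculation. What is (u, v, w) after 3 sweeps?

(0.1800, 0.4920, -1.2193)

Iteration 1:
  u = (-5 - (-4)·0.0000 - (2)·0.0000) / (-10) = 0.5000
  v = (7 - (4)·0.0000 - (-2)·0.0000) / (10) = 0.7000
  w = (-12 - (2)·0.0000 - (-4)·0.0000) / (9) = -1.3333
Iteration 2:
  u = (-5 - (-4)·0.7000 - (2)·-1.3333) / (-10) = -0.0467
  v = (7 - (4)·0.5000 - (-2)·-1.3333) / (10) = 0.2333
  w = (-12 - (2)·0.5000 - (-4)·0.7000) / (9) = -1.1333
Iteration 3:
  u = (-5 - (-4)·0.2333 - (2)·-1.1333) / (-10) = 0.1800
  v = (7 - (4)·-0.0467 - (-2)·-1.1333) / (10) = 0.4920
  w = (-12 - (2)·-0.0467 - (-4)·0.2333) / (9) = -1.2193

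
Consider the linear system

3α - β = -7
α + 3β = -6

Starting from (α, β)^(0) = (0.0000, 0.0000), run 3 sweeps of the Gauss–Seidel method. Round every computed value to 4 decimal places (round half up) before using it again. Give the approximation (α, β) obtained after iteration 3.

Iteration 1:
  α = (-7 - (-1)·0.0000) / (3) = -2.3333
  β = (-6 - (1)·-2.3333) / (3) = -1.2222
Iteration 2:
  α = (-7 - (-1)·-1.2222) / (3) = -2.7407
  β = (-6 - (1)·-2.7407) / (3) = -1.0864
Iteration 3:
  α = (-7 - (-1)·-1.0864) / (3) = -2.6955
  β = (-6 - (1)·-2.6955) / (3) = -1.1015

(-2.6955, -1.1015)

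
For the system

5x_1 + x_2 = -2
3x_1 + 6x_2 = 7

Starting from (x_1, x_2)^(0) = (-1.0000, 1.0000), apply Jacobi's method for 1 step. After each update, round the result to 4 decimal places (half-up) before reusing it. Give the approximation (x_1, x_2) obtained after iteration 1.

Iteration 1:
  x_1 = (-2 - (1)·1.0000) / (5) = -0.6000
  x_2 = (7 - (3)·-1.0000) / (6) = 1.6667

(-0.6000, 1.6667)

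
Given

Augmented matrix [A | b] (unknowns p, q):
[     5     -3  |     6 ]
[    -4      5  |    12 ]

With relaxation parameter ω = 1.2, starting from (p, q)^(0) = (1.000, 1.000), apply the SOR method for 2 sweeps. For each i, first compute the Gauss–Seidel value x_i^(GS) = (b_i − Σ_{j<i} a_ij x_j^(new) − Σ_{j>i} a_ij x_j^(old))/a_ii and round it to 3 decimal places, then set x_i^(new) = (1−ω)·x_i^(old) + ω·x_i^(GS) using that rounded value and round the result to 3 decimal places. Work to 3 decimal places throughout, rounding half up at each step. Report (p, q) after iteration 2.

Iteration 1:
  p: GS value = (6 - (-3)·1.000) / (5) = 1.800;  p ← (1−ω)·1.000 + ω·1.800 = 1.960
  q: GS value = (12 - (-4)·1.960) / (5) = 3.968;  q ← (1−ω)·1.000 + ω·3.968 = 4.562
Iteration 2:
  p: GS value = (6 - (-3)·4.562) / (5) = 3.937;  p ← (1−ω)·1.960 + ω·3.937 = 4.332
  q: GS value = (12 - (-4)·4.332) / (5) = 5.866;  q ← (1−ω)·4.562 + ω·5.866 = 6.127

(4.332, 6.127)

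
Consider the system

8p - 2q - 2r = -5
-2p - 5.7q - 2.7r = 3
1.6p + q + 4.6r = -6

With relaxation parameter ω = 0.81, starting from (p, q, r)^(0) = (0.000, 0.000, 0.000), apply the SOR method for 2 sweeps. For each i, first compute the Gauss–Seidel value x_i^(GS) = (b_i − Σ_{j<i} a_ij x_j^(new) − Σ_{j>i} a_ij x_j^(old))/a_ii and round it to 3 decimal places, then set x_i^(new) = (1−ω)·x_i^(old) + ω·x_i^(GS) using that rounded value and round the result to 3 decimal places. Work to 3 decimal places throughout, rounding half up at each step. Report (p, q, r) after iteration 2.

Iteration 1:
  p: GS value = (-5 - (-2)·0.000 - (-2)·0.000) / (8) = -0.625;  p ← (1−ω)·0.000 + ω·-0.625 = -0.506
  q: GS value = (3 - (-2)·-0.506 - (-2.7)·0.000) / (-5.7) = -0.349;  q ← (1−ω)·0.000 + ω·-0.349 = -0.283
  r: GS value = (-6 - (1.6)·-0.506 - (1)·-0.283) / (4.6) = -1.067;  r ← (1−ω)·0.000 + ω·-1.067 = -0.864
Iteration 2:
  p: GS value = (-5 - (-2)·-0.283 - (-2)·-0.864) / (8) = -0.912;  p ← (1−ω)·-0.506 + ω·-0.912 = -0.835
  q: GS value = (3 - (-2)·-0.835 - (-2.7)·-0.864) / (-5.7) = 0.176;  q ← (1−ω)·-0.283 + ω·0.176 = 0.089
  r: GS value = (-6 - (1.6)·-0.835 - (1)·0.089) / (4.6) = -1.033;  r ← (1−ω)·-0.864 + ω·-1.033 = -1.001

(-0.835, 0.089, -1.001)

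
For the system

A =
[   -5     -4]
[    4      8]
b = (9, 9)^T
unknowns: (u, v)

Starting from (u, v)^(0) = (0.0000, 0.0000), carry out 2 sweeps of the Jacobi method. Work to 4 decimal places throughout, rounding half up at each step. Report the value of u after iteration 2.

-2.7000

Iteration 1:
  u = (9 - (-4)·0.0000) / (-5) = -1.8000
  v = (9 - (4)·0.0000) / (8) = 1.1250
Iteration 2:
  u = (9 - (-4)·1.1250) / (-5) = -2.7000
  v = (9 - (4)·-1.8000) / (8) = 2.0250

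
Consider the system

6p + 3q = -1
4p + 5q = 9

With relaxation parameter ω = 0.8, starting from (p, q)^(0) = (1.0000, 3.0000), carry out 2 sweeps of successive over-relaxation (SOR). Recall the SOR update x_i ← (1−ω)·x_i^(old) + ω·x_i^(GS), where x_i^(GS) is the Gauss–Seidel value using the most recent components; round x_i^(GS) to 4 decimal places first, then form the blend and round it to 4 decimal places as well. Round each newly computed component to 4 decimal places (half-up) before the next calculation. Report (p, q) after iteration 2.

Iteration 1:
  p: GS value = (-1 - (3)·3.0000) / (6) = -1.6667;  p ← (1−ω)·1.0000 + ω·-1.6667 = -1.1334
  q: GS value = (9 - (4)·-1.1334) / (5) = 2.7067;  q ← (1−ω)·3.0000 + ω·2.7067 = 2.7654
Iteration 2:
  p: GS value = (-1 - (3)·2.7654) / (6) = -1.5494;  p ← (1−ω)·-1.1334 + ω·-1.5494 = -1.4662
  q: GS value = (9 - (4)·-1.4662) / (5) = 2.9730;  q ← (1−ω)·2.7654 + ω·2.9730 = 2.9315

(-1.4662, 2.9315)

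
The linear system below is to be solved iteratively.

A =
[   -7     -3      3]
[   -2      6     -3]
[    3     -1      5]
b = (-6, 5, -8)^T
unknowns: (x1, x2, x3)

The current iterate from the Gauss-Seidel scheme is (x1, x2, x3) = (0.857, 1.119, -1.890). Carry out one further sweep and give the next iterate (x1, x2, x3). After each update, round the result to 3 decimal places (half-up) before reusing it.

One sweep:
  x1 = (-6 - (-3)·1.119 - (3)·-1.890) / (-7) = -0.432
  x2 = (5 - (-2)·-0.432 - (-3)·-1.890) / (6) = -0.256
  x3 = (-8 - (3)·-0.432 - (-1)·-0.256) / (5) = -1.392

(-0.432, -0.256, -1.392)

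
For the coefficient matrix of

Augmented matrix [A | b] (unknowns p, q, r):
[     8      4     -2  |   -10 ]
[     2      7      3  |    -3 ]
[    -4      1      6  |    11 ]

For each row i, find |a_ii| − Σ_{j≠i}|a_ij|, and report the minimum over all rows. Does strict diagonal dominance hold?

row 1: |8| − (4+2) = 2
row 2: |7| − (2+3) = 2
row 3: |6| − (4+1) = 1
minimum over rows = 1 → strictly diagonally dominant (convergence guaranteed)

1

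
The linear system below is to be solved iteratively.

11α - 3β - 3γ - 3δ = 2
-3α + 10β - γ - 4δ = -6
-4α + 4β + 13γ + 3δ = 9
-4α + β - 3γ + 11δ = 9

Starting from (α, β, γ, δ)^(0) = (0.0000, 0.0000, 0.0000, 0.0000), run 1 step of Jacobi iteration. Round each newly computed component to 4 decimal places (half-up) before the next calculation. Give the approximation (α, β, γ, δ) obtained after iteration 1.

Iteration 1:
  α = (2 - (-3)·0.0000 - (-3)·0.0000 - (-3)·0.0000) / (11) = 0.1818
  β = (-6 - (-3)·0.0000 - (-1)·0.0000 - (-4)·0.0000) / (10) = -0.6000
  γ = (9 - (-4)·0.0000 - (4)·0.0000 - (3)·0.0000) / (13) = 0.6923
  δ = (9 - (-4)·0.0000 - (1)·0.0000 - (-3)·0.0000) / (11) = 0.8182

(0.1818, -0.6000, 0.6923, 0.8182)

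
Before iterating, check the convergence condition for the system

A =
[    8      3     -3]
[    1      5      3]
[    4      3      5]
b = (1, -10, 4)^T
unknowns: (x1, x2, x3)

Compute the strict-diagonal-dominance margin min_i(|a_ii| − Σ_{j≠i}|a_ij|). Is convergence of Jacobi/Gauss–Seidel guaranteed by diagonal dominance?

row 1: |8| − (3+3) = 2
row 2: |5| − (1+3) = 1
row 3: |5| − (4+3) = -2
minimum over rows = -2 → not strictly diagonally dominant

-2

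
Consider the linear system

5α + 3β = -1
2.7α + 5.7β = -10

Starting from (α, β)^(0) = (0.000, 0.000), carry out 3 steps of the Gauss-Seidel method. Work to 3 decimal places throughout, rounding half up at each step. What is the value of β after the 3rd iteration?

-2.265

Iteration 1:
  α = (-1 - (3)·0.000) / (5) = -0.200
  β = (-10 - (2.7)·-0.200) / (5.7) = -1.660
Iteration 2:
  α = (-1 - (3)·-1.660) / (5) = 0.796
  β = (-10 - (2.7)·0.796) / (5.7) = -2.131
Iteration 3:
  α = (-1 - (3)·-2.131) / (5) = 1.079
  β = (-10 - (2.7)·1.079) / (5.7) = -2.265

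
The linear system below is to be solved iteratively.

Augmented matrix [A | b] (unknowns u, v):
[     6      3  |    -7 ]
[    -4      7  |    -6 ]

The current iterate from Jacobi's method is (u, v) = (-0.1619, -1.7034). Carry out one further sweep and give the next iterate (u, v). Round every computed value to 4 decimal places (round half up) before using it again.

(-0.3150, -0.9497)

One sweep:
  u = (-7 - (3)·-1.7034) / (6) = -0.3150
  v = (-6 - (-4)·-0.1619) / (7) = -0.9497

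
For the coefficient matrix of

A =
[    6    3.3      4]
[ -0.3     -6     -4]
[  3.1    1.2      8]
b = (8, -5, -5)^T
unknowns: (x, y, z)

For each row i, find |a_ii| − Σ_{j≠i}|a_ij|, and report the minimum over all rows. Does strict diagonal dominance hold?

-1.3

row 1: |6| − (3.3+4) = -1.3
row 2: |-6| − (0.3+4) = 1.7
row 3: |8| − (3.1+1.2) = 3.7
minimum over rows = -1.3 → not strictly diagonally dominant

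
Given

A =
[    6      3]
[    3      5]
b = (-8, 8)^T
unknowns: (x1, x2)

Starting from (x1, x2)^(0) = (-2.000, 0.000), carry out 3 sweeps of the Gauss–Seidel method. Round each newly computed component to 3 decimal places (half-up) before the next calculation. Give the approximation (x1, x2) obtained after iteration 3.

Iteration 1:
  x1 = (-8 - (3)·0.000) / (6) = -1.333
  x2 = (8 - (3)·-1.333) / (5) = 2.400
Iteration 2:
  x1 = (-8 - (3)·2.400) / (6) = -2.533
  x2 = (8 - (3)·-2.533) / (5) = 3.120
Iteration 3:
  x1 = (-8 - (3)·3.120) / (6) = -2.893
  x2 = (8 - (3)·-2.893) / (5) = 3.336

(-2.893, 3.336)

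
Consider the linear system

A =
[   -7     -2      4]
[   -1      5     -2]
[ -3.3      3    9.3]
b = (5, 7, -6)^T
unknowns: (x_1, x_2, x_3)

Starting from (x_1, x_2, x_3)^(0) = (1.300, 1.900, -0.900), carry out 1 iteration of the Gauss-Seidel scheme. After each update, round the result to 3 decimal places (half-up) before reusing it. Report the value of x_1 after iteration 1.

Iteration 1:
  x_1 = (5 - (-2)·1.900 - (4)·-0.900) / (-7) = -1.771
  x_2 = (7 - (-1)·-1.771 - (-2)·-0.900) / (5) = 0.686
  x_3 = (-6 - (-3.3)·-1.771 - (3)·0.686) / (9.3) = -1.495

-1.771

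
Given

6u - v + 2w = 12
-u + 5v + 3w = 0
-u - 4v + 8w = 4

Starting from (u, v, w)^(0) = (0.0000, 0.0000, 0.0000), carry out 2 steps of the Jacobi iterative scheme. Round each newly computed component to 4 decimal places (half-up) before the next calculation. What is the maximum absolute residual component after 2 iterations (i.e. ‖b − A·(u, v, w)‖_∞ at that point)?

0.9167

Iteration 1:
  u = (12 - (-1)·0.0000 - (2)·0.0000) / (6) = 2.0000
  v = (0 - (-1)·0.0000 - (3)·0.0000) / (5) = 0.0000
  w = (4 - (-1)·0.0000 - (-4)·0.0000) / (8) = 0.5000
Iteration 2:
  u = (12 - (-1)·0.0000 - (2)·0.5000) / (6) = 1.8333
  v = (0 - (-1)·2.0000 - (3)·0.5000) / (5) = 0.1000
  w = (4 - (-1)·2.0000 - (-4)·0.0000) / (8) = 0.7500
Residual b − A·x = (-0.3998, -0.9167, 0.2333); ∞-norm = 0.9167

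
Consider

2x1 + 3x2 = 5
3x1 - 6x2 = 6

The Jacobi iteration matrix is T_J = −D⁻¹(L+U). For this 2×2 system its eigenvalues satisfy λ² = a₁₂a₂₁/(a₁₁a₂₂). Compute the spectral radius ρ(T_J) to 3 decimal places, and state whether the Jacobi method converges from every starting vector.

a₁₂a₂₁/(a₁₁a₂₂) = (3)·(3) / ((2)·(-6)) = -0.750000
ρ = √|-0.750000| = √0.750000 = 0.866
ρ < 1, so Jacobi converges

0.866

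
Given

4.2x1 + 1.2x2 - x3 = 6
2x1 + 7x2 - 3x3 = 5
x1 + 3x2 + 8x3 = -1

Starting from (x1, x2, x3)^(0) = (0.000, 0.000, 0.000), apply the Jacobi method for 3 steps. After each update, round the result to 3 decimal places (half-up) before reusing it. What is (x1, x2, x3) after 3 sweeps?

Iteration 1:
  x1 = (6 - (1.2)·0.000 - (-1)·0.000) / (4.2) = 1.429
  x2 = (5 - (2)·0.000 - (-3)·0.000) / (7) = 0.714
  x3 = (-1 - (1)·0.000 - (3)·0.000) / (8) = -0.125
Iteration 2:
  x1 = (6 - (1.2)·0.714 - (-1)·-0.125) / (4.2) = 1.195
  x2 = (5 - (2)·1.429 - (-3)·-0.125) / (7) = 0.252
  x3 = (-1 - (1)·1.429 - (3)·0.714) / (8) = -0.571
Iteration 3:
  x1 = (6 - (1.2)·0.252 - (-1)·-0.571) / (4.2) = 1.221
  x2 = (5 - (2)·1.195 - (-3)·-0.571) / (7) = 0.128
  x3 = (-1 - (1)·1.195 - (3)·0.252) / (8) = -0.369

(1.221, 0.128, -0.369)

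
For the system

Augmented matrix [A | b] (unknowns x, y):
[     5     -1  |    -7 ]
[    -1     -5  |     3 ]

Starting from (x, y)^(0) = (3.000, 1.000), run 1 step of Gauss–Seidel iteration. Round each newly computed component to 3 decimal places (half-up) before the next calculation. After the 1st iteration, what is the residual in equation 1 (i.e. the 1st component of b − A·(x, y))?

-1.360

Iteration 1:
  x = (-7 - (-1)·1.000) / (5) = -1.200
  y = (3 - (-1)·-1.200) / (-5) = -0.360
Residual b − A·x = (-1.360, 0.000)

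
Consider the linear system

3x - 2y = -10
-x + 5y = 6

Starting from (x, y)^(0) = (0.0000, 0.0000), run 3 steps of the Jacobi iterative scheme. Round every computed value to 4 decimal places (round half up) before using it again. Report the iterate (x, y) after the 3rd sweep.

(-2.9778, 0.6933)

Iteration 1:
  x = (-10 - (-2)·0.0000) / (3) = -3.3333
  y = (6 - (-1)·0.0000) / (5) = 1.2000
Iteration 2:
  x = (-10 - (-2)·1.2000) / (3) = -2.5333
  y = (6 - (-1)·-3.3333) / (5) = 0.5333
Iteration 3:
  x = (-10 - (-2)·0.5333) / (3) = -2.9778
  y = (6 - (-1)·-2.5333) / (5) = 0.6933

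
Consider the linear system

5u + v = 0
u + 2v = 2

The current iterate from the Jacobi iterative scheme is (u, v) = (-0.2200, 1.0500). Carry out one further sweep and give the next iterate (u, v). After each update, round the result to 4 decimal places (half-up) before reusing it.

One sweep:
  u = (0 - (1)·1.0500) / (5) = -0.2100
  v = (2 - (1)·-0.2200) / (2) = 1.1100

(-0.2100, 1.1100)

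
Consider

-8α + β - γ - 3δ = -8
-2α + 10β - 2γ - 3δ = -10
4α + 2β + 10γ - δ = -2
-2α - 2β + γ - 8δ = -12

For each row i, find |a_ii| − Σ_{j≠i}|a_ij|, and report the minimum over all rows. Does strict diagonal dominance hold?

3

row 1: |-8| − (1+1+3) = 3
row 2: |10| − (2+2+3) = 3
row 3: |10| − (4+2+1) = 3
row 4: |-8| − (2+2+1) = 3
minimum over rows = 3 → strictly diagonally dominant (convergence guaranteed)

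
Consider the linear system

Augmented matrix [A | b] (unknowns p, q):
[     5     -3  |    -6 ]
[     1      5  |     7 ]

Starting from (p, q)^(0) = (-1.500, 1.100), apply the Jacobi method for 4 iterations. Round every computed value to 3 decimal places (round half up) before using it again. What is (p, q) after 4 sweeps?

(-0.338, 1.459)

Iteration 1:
  p = (-6 - (-3)·1.100) / (5) = -0.540
  q = (7 - (1)·-1.500) / (5) = 1.700
Iteration 2:
  p = (-6 - (-3)·1.700) / (5) = -0.180
  q = (7 - (1)·-0.540) / (5) = 1.508
Iteration 3:
  p = (-6 - (-3)·1.508) / (5) = -0.295
  q = (7 - (1)·-0.180) / (5) = 1.436
Iteration 4:
  p = (-6 - (-3)·1.436) / (5) = -0.338
  q = (7 - (1)·-0.295) / (5) = 1.459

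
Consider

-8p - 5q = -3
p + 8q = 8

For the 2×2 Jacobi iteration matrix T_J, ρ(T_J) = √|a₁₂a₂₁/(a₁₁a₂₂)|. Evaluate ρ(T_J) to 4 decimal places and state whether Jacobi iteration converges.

0.2795

a₁₂a₂₁/(a₁₁a₂₂) = (-5)·(1) / ((-8)·(8)) = 0.078125
ρ = √|0.078125| = √0.078125 = 0.2795
ρ < 1, so Jacobi converges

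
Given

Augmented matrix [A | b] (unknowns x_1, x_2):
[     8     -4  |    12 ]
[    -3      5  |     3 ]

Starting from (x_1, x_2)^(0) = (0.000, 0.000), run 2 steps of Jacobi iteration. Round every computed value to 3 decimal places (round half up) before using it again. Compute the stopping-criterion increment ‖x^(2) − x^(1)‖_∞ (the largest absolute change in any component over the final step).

Iteration 1:
  x_1 = (12 - (-4)·0.000) / (8) = 1.500
  x_2 = (3 - (-3)·0.000) / (5) = 0.600
Iteration 2:
  x_1 = (12 - (-4)·0.600) / (8) = 1.800
  x_2 = (3 - (-3)·1.500) / (5) = 1.500
Change: (0.300, 0.900) → max |·| = 0.900

0.900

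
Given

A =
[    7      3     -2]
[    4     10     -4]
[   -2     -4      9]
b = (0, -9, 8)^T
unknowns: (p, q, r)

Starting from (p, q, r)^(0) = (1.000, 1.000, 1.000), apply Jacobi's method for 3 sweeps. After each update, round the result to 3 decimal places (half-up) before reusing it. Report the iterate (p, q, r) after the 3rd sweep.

(0.225, -1.049, 0.976)

Iteration 1:
  p = (0 - (3)·1.000 - (-2)·1.000) / (7) = -0.143
  q = (-9 - (4)·1.000 - (-4)·1.000) / (10) = -0.900
  r = (8 - (-2)·1.000 - (-4)·1.000) / (9) = 1.556
Iteration 2:
  p = (0 - (3)·-0.900 - (-2)·1.556) / (7) = 0.830
  q = (-9 - (4)·-0.143 - (-4)·1.556) / (10) = -0.220
  r = (8 - (-2)·-0.143 - (-4)·-0.900) / (9) = 0.457
Iteration 3:
  p = (0 - (3)·-0.220 - (-2)·0.457) / (7) = 0.225
  q = (-9 - (4)·0.830 - (-4)·0.457) / (10) = -1.049
  r = (8 - (-2)·0.830 - (-4)·-0.220) / (9) = 0.976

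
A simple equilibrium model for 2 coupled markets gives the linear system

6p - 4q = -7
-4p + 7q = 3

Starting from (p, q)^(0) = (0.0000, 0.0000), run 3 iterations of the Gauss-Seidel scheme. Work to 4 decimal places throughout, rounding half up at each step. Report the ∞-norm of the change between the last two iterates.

Iteration 1:
  p = (-7 - (-4)·0.0000) / (6) = -1.1667
  q = (3 - (-4)·-1.1667) / (7) = -0.2381
Iteration 2:
  p = (-7 - (-4)·-0.2381) / (6) = -1.3254
  q = (3 - (-4)·-1.3254) / (7) = -0.3288
Iteration 3:
  p = (-7 - (-4)·-0.3288) / (6) = -1.3859
  q = (3 - (-4)·-1.3859) / (7) = -0.3634
Change: (-0.0605, -0.0346) → max |·| = 0.0605

0.0605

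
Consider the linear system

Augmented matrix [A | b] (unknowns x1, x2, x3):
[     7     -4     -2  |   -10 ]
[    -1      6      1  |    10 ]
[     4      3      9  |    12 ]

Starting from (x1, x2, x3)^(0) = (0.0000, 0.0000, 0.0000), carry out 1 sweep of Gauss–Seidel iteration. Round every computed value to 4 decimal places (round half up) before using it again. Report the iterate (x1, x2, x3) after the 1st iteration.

Iteration 1:
  x1 = (-10 - (-4)·0.0000 - (-2)·0.0000) / (7) = -1.4286
  x2 = (10 - (-1)·-1.4286 - (1)·0.0000) / (6) = 1.4286
  x3 = (12 - (4)·-1.4286 - (3)·1.4286) / (9) = 1.4921

(-1.4286, 1.4286, 1.4921)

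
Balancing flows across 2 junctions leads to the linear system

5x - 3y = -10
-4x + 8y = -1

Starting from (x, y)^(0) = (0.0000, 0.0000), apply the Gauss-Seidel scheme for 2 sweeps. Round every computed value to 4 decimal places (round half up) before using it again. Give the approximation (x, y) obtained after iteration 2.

(-2.6750, -1.4625)

Iteration 1:
  x = (-10 - (-3)·0.0000) / (5) = -2.0000
  y = (-1 - (-4)·-2.0000) / (8) = -1.1250
Iteration 2:
  x = (-10 - (-3)·-1.1250) / (5) = -2.6750
  y = (-1 - (-4)·-2.6750) / (8) = -1.4625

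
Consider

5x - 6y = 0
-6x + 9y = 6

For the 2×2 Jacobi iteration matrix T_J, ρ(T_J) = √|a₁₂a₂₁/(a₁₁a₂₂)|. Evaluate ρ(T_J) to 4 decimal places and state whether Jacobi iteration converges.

0.8944

a₁₂a₂₁/(a₁₁a₂₂) = (-6)·(-6) / ((5)·(9)) = 0.800000
ρ = √|0.800000| = √0.800000 = 0.8944
ρ < 1, so Jacobi converges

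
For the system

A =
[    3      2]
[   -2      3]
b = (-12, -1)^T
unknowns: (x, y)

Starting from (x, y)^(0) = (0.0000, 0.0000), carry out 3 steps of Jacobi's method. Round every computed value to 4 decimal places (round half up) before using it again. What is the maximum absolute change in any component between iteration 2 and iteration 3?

Iteration 1:
  x = (-12 - (2)·0.0000) / (3) = -4.0000
  y = (-1 - (-2)·0.0000) / (3) = -0.3333
Iteration 2:
  x = (-12 - (2)·-0.3333) / (3) = -3.7778
  y = (-1 - (-2)·-4.0000) / (3) = -3.0000
Iteration 3:
  x = (-12 - (2)·-3.0000) / (3) = -2.0000
  y = (-1 - (-2)·-3.7778) / (3) = -2.8519
Change: (1.7778, 0.1481) → max |·| = 1.7778

1.7778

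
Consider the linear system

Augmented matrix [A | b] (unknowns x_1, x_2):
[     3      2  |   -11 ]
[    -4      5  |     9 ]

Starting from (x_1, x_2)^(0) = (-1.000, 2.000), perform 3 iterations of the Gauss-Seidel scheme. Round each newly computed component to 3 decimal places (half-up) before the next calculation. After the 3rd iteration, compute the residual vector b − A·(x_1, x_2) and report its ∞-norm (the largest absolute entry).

2.387

Iteration 1:
  x_1 = (-11 - (2)·2.000) / (3) = -5.000
  x_2 = (9 - (-4)·-5.000) / (5) = -2.200
Iteration 2:
  x_1 = (-11 - (2)·-2.200) / (3) = -2.200
  x_2 = (9 - (-4)·-2.200) / (5) = 0.040
Iteration 3:
  x_1 = (-11 - (2)·0.040) / (3) = -3.693
  x_2 = (9 - (-4)·-3.693) / (5) = -1.154
Residual b − A·x = (2.387, -0.002); ∞-norm = 2.387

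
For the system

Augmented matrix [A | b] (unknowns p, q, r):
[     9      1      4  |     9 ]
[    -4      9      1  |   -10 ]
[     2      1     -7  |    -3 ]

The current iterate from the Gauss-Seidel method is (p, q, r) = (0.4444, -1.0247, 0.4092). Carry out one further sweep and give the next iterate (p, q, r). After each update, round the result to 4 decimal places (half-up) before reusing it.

(0.9320, -0.7424, 0.5888)

One sweep:
  p = (9 - (1)·-1.0247 - (4)·0.4092) / (9) = 0.9320
  q = (-10 - (-4)·0.9320 - (1)·0.4092) / (9) = -0.7424
  r = (-3 - (2)·0.9320 - (1)·-0.7424) / (-7) = 0.5888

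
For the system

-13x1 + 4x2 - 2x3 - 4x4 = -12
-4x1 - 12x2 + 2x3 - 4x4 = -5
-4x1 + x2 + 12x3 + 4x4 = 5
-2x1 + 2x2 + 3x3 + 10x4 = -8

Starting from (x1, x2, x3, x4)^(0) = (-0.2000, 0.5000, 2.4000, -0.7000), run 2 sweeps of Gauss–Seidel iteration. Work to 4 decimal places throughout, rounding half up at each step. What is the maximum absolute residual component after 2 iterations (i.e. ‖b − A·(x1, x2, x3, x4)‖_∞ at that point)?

1.8674

Iteration 1:
  x1 = (-12 - (4)·0.5000 - (-2)·2.4000 - (-4)·-0.7000) / (-13) = 0.9231
  x2 = (-5 - (-4)·0.9231 - (2)·2.4000 - (-4)·-0.7000) / (-12) = 0.7423
  x3 = (5 - (-4)·0.9231 - (1)·0.7423 - (4)·-0.7000) / (12) = 0.8958
  x4 = (-8 - (-2)·0.9231 - (2)·0.7423 - (3)·0.8958) / (10) = -1.0326
Iteration 2:
  x1 = (-12 - (4)·0.7423 - (-2)·0.8958 - (-4)·-1.0326) / (-13) = 1.3314
  x2 = (-5 - (-4)·1.3314 - (2)·0.8958 - (-4)·-1.0326) / (-12) = 0.4664
  x3 = (5 - (-4)·1.3314 - (1)·0.4664 - (4)·-1.0326) / (12) = 1.1658
  x4 = (-8 - (-2)·1.3314 - (2)·0.4664 - (3)·1.1658) / (10) = -0.9767
Residual b − A·x = (1.8674, -0.3160, -0.2236, -0.0004); ∞-norm = 1.8674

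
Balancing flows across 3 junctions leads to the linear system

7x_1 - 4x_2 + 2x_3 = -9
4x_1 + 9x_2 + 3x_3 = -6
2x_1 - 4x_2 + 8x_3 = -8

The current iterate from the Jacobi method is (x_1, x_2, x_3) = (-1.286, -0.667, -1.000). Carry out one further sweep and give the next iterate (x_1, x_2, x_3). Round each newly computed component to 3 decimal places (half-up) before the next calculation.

One sweep:
  x_1 = (-9 - (-4)·-0.667 - (2)·-1.000) / (7) = -1.381
  x_2 = (-6 - (4)·-1.286 - (3)·-1.000) / (9) = 0.238
  x_3 = (-8 - (2)·-1.286 - (-4)·-0.667) / (8) = -1.012

(-1.381, 0.238, -1.012)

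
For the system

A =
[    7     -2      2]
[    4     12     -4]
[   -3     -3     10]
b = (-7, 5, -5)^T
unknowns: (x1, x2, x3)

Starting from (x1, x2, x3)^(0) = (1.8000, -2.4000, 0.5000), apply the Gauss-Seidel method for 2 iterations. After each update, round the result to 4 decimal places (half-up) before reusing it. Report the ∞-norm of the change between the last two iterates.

Iteration 1:
  x1 = (-7 - (-2)·-2.4000 - (2)·0.5000) / (7) = -1.8286
  x2 = (5 - (4)·-1.8286 - (-4)·0.5000) / (12) = 1.1929
  x3 = (-5 - (-3)·-1.8286 - (-3)·1.1929) / (10) = -0.6907
Iteration 2:
  x1 = (-7 - (-2)·1.1929 - (2)·-0.6907) / (7) = -0.4618
  x2 = (5 - (4)·-0.4618 - (-4)·-0.6907) / (12) = 0.3404
  x3 = (-5 - (-3)·-0.4618 - (-3)·0.3404) / (10) = -0.5364
Change: (1.3668, -0.8525, 0.1543) → max |·| = 1.3668

1.3668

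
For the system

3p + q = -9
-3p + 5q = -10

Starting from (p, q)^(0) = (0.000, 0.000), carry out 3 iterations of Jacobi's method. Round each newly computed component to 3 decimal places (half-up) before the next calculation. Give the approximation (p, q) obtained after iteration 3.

Iteration 1:
  p = (-9 - (1)·0.000) / (3) = -3.000
  q = (-10 - (-3)·0.000) / (5) = -2.000
Iteration 2:
  p = (-9 - (1)·-2.000) / (3) = -2.333
  q = (-10 - (-3)·-3.000) / (5) = -3.800
Iteration 3:
  p = (-9 - (1)·-3.800) / (3) = -1.733
  q = (-10 - (-3)·-2.333) / (5) = -3.400

(-1.733, -3.400)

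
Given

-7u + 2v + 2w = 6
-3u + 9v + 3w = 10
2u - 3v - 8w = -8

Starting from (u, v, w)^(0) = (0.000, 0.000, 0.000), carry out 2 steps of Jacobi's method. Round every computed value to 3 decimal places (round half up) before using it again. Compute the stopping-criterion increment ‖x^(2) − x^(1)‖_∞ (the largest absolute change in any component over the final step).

0.631

Iteration 1:
  u = (6 - (2)·0.000 - (2)·0.000) / (-7) = -0.857
  v = (10 - (-3)·0.000 - (3)·0.000) / (9) = 1.111
  w = (-8 - (2)·0.000 - (-3)·0.000) / (-8) = 1.000
Iteration 2:
  u = (6 - (2)·1.111 - (2)·1.000) / (-7) = -0.254
  v = (10 - (-3)·-0.857 - (3)·1.000) / (9) = 0.492
  w = (-8 - (2)·-0.857 - (-3)·1.111) / (-8) = 0.369
Change: (0.603, -0.619, -0.631) → max |·| = 0.631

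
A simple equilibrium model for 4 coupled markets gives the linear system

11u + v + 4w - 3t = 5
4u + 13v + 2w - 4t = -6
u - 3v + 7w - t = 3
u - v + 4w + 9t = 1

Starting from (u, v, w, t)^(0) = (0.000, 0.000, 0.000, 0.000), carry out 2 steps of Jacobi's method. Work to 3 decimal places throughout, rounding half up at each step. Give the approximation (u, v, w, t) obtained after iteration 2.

(0.371, -0.633, 0.181, -0.181)

Iteration 1:
  u = (5 - (1)·0.000 - (4)·0.000 - (-3)·0.000) / (11) = 0.455
  v = (-6 - (4)·0.000 - (2)·0.000 - (-4)·0.000) / (13) = -0.462
  w = (3 - (1)·0.000 - (-3)·0.000 - (-1)·0.000) / (7) = 0.429
  t = (1 - (1)·0.000 - (-1)·0.000 - (4)·0.000) / (9) = 0.111
Iteration 2:
  u = (5 - (1)·-0.462 - (4)·0.429 - (-3)·0.111) / (11) = 0.371
  v = (-6 - (4)·0.455 - (2)·0.429 - (-4)·0.111) / (13) = -0.633
  w = (3 - (1)·0.455 - (-3)·-0.462 - (-1)·0.111) / (7) = 0.181
  t = (1 - (1)·0.455 - (-1)·-0.462 - (4)·0.429) / (9) = -0.181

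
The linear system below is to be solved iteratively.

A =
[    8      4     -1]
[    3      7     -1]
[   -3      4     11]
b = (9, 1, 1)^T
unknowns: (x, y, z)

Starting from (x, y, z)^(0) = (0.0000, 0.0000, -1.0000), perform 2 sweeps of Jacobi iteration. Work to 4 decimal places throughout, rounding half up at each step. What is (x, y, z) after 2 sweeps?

(1.1364, -0.2727, 0.3636)

Iteration 1:
  x = (9 - (4)·0.0000 - (-1)·-1.0000) / (8) = 1.0000
  y = (1 - (3)·0.0000 - (-1)·-1.0000) / (7) = 0.0000
  z = (1 - (-3)·0.0000 - (4)·0.0000) / (11) = 0.0909
Iteration 2:
  x = (9 - (4)·0.0000 - (-1)·0.0909) / (8) = 1.1364
  y = (1 - (3)·1.0000 - (-1)·0.0909) / (7) = -0.2727
  z = (1 - (-3)·1.0000 - (4)·0.0000) / (11) = 0.3636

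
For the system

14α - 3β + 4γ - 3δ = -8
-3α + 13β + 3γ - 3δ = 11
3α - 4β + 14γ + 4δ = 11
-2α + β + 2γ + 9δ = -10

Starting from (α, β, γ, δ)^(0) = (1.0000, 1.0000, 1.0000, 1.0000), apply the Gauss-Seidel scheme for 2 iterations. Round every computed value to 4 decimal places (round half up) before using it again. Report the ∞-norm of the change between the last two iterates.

0.6463

Iteration 1:
  α = (-8 - (-3)·1.0000 - (4)·1.0000 - (-3)·1.0000) / (14) = -0.4286
  β = (11 - (-3)·-0.4286 - (3)·1.0000 - (-3)·1.0000) / (13) = 0.7472
  γ = (11 - (3)·-0.4286 - (-4)·0.7472 - (4)·1.0000) / (14) = 0.8053
  δ = (-10 - (-2)·-0.4286 - (1)·0.7472 - (2)·0.8053) / (9) = -1.4683
Iteration 2:
  α = (-8 - (-3)·0.7472 - (4)·0.8053 - (-3)·-1.4683) / (14) = -0.9560
  β = (11 - (-3)·-0.9560 - (3)·0.8053 - (-3)·-1.4683) / (13) = 0.1009
  γ = (11 - (3)·-0.9560 - (-4)·0.1009 - (4)·-1.4683) / (14) = 1.4389
  δ = (-10 - (-2)·-0.9560 - (1)·0.1009 - (2)·1.4389) / (9) = -1.6545
Change: (-0.5274, -0.6463, 0.6336, -0.1862) → max |·| = 0.6463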